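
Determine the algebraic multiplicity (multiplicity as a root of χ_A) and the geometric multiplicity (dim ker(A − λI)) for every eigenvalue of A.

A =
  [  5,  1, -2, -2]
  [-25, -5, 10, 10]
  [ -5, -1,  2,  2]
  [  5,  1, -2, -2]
λ = 0: alg = 4, geom = 3

Step 1 — factor the characteristic polynomial to read off the algebraic multiplicities:
  χ_A(x) = x^4

Step 2 — compute geometric multiplicities via the rank-nullity identity g(λ) = n − rank(A − λI):
  rank(A − (0)·I) = 1, so dim ker(A − (0)·I) = n − 1 = 3

Summary:
  λ = 0: algebraic multiplicity = 4, geometric multiplicity = 3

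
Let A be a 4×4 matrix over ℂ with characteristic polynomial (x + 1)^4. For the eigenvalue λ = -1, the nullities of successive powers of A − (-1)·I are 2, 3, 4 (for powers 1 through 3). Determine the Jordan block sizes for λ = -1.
Block sizes for λ = -1: [3, 1]

From the dimensions of kernels of powers, the number of Jordan blocks of size at least j is d_j − d_{j−1} where d_j = dim ker(N^j) (with d_0 = 0). Computing the differences gives [2, 1, 1].
The number of blocks of size exactly k is (#blocks of size ≥ k) − (#blocks of size ≥ k + 1), so the partition is: 1 block(s) of size 1, 1 block(s) of size 3.
In nonincreasing order the block sizes are [3, 1].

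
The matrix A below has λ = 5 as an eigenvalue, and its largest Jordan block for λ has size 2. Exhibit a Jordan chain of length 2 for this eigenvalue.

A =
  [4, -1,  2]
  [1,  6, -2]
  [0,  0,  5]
A Jordan chain for λ = 5 of length 2:
v_1 = (-1, 1, 0)ᵀ
v_2 = (1, 0, 0)ᵀ

Let N = A − (5)·I. We want v_2 with N^2 v_2 = 0 but N^1 v_2 ≠ 0; then v_{j-1} := N · v_j for j = 2, …, 2.

Pick v_2 = (1, 0, 0)ᵀ.
Then v_1 = N · v_2 = (-1, 1, 0)ᵀ.

Sanity check: (A − (5)·I) v_1 = (0, 0, 0)ᵀ = 0. ✓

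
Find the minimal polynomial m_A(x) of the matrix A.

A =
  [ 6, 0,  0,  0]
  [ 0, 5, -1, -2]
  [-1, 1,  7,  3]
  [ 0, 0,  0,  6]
x^3 - 18*x^2 + 108*x - 216

The characteristic polynomial is χ_A(x) = (x - 6)^4, so the eigenvalues are known. The minimal polynomial is
  m_A(x) = Π_λ (x − λ)^{k_λ}
where k_λ is the size of the *largest* Jordan block for λ (equivalently, the smallest k with (A − λI)^k v = 0 for every generalised eigenvector v of λ).

  λ = 6: largest Jordan block has size 3, contributing (x − 6)^3

So m_A(x) = (x - 6)^3 = x^3 - 18*x^2 + 108*x - 216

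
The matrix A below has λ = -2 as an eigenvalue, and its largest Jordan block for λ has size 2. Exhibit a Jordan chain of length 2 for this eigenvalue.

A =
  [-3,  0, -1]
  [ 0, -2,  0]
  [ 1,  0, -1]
A Jordan chain for λ = -2 of length 2:
v_1 = (-1, 0, 1)ᵀ
v_2 = (1, 0, 0)ᵀ

Let N = A − (-2)·I. We want v_2 with N^2 v_2 = 0 but N^1 v_2 ≠ 0; then v_{j-1} := N · v_j for j = 2, …, 2.

Pick v_2 = (1, 0, 0)ᵀ.
Then v_1 = N · v_2 = (-1, 0, 1)ᵀ.

Sanity check: (A − (-2)·I) v_1 = (0, 0, 0)ᵀ = 0. ✓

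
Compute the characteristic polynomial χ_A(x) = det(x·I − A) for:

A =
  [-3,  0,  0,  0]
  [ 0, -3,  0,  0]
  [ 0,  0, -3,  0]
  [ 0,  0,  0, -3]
x^4 + 12*x^3 + 54*x^2 + 108*x + 81

Expanding det(x·I − A) (e.g. by cofactor expansion or by noting that A is similar to its Jordan form J, which has the same characteristic polynomial as A) gives
  χ_A(x) = x^4 + 12*x^3 + 54*x^2 + 108*x + 81
which factors as (x + 3)^4. The eigenvalues (with algebraic multiplicities) are λ = -3 with multiplicity 4.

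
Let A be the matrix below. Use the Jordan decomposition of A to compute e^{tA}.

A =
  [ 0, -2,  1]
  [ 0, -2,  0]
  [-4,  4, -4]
e^{tA} =
  [2*t*exp(-2*t) + exp(-2*t), -2*t*exp(-2*t), t*exp(-2*t)]
  [0, exp(-2*t), 0]
  [-4*t*exp(-2*t), 4*t*exp(-2*t), -2*t*exp(-2*t) + exp(-2*t)]

Strategy: write A = P · J · P⁻¹ where J is a Jordan canonical form, so e^{tA} = P · e^{tJ} · P⁻¹, and e^{tJ} can be computed block-by-block.

A has Jordan form
J =
  [-2,  1,  0]
  [ 0, -2,  0]
  [ 0,  0, -2]
(up to reordering of blocks).

Per-block formulas:
  For a 2×2 Jordan block J_2(-2): exp(t · J_2(-2)) = e^(-2t)·(I + t·N), where N is the 2×2 nilpotent shift.
  For a 1×1 block at λ = -2: exp(t · [-2]) = [e^(-2t)].

After assembling e^{tJ} and conjugating by P, we get:

e^{tA} =
  [2*t*exp(-2*t) + exp(-2*t), -2*t*exp(-2*t), t*exp(-2*t)]
  [0, exp(-2*t), 0]
  [-4*t*exp(-2*t), 4*t*exp(-2*t), -2*t*exp(-2*t) + exp(-2*t)]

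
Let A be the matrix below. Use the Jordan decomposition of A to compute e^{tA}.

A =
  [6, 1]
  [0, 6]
e^{tA} =
  [exp(6*t), t*exp(6*t)]
  [0, exp(6*t)]

Strategy: write A = P · J · P⁻¹ where J is a Jordan canonical form, so e^{tA} = P · e^{tJ} · P⁻¹, and e^{tJ} can be computed block-by-block.

A has Jordan form
J =
  [6, 1]
  [0, 6]
(up to reordering of blocks).

Per-block formulas:
  For a 2×2 Jordan block J_2(6): exp(t · J_2(6)) = e^(6t)·(I + t·N), where N is the 2×2 nilpotent shift.

After assembling e^{tJ} and conjugating by P, we get:

e^{tA} =
  [exp(6*t), t*exp(6*t)]
  [0, exp(6*t)]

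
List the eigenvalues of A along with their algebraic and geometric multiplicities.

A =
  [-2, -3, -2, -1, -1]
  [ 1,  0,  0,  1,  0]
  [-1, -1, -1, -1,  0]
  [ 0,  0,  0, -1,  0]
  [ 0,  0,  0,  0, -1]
λ = -1: alg = 5, geom = 3

Step 1 — factor the characteristic polynomial to read off the algebraic multiplicities:
  χ_A(x) = (x + 1)^5

Step 2 — compute geometric multiplicities via the rank-nullity identity g(λ) = n − rank(A − λI):
  rank(A − (-1)·I) = 2, so dim ker(A − (-1)·I) = n − 2 = 3

Summary:
  λ = -1: algebraic multiplicity = 5, geometric multiplicity = 3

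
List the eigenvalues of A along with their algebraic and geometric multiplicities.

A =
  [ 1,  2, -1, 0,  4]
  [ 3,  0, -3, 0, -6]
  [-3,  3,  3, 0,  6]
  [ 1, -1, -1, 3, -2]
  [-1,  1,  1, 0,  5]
λ = 0: alg = 1, geom = 1; λ = 3: alg = 4, geom = 3

Step 1 — factor the characteristic polynomial to read off the algebraic multiplicities:
  χ_A(x) = x*(x - 3)^4

Step 2 — compute geometric multiplicities via the rank-nullity identity g(λ) = n − rank(A − λI):
  rank(A − (0)·I) = 4, so dim ker(A − (0)·I) = n − 4 = 1
  rank(A − (3)·I) = 2, so dim ker(A − (3)·I) = n − 2 = 3

Summary:
  λ = 0: algebraic multiplicity = 1, geometric multiplicity = 1
  λ = 3: algebraic multiplicity = 4, geometric multiplicity = 3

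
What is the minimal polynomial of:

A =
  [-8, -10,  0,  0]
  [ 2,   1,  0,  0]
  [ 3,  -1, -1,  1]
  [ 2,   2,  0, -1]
x^4 + 9*x^3 + 27*x^2 + 31*x + 12

The characteristic polynomial is χ_A(x) = (x + 1)^2*(x + 3)*(x + 4), so the eigenvalues are known. The minimal polynomial is
  m_A(x) = Π_λ (x − λ)^{k_λ}
where k_λ is the size of the *largest* Jordan block for λ (equivalently, the smallest k with (A − λI)^k v = 0 for every generalised eigenvector v of λ).

  λ = -4: largest Jordan block has size 1, contributing (x + 4)
  λ = -3: largest Jordan block has size 1, contributing (x + 3)
  λ = -1: largest Jordan block has size 2, contributing (x + 1)^2

So m_A(x) = (x + 1)^2*(x + 3)*(x + 4) = x^4 + 9*x^3 + 27*x^2 + 31*x + 12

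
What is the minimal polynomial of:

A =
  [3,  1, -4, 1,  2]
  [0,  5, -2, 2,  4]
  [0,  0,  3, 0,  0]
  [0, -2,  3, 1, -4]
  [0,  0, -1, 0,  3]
x^3 - 9*x^2 + 27*x - 27

The characteristic polynomial is χ_A(x) = (x - 3)^5, so the eigenvalues are known. The minimal polynomial is
  m_A(x) = Π_λ (x − λ)^{k_λ}
where k_λ is the size of the *largest* Jordan block for λ (equivalently, the smallest k with (A − λI)^k v = 0 for every generalised eigenvector v of λ).

  λ = 3: largest Jordan block has size 3, contributing (x − 3)^3

So m_A(x) = (x - 3)^3 = x^3 - 9*x^2 + 27*x - 27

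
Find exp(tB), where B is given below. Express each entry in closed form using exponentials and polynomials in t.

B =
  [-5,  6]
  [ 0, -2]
e^{tB} =
  [exp(-5*t), 2*exp(-2*t) - 2*exp(-5*t)]
  [0, exp(-2*t)]

Strategy: write B = P · J · P⁻¹ where J is a Jordan canonical form, so e^{tB} = P · e^{tJ} · P⁻¹, and e^{tJ} can be computed block-by-block.

B has Jordan form
J =
  [-5,  0]
  [ 0, -2]
(up to reordering of blocks).

Per-block formulas:
  For a 1×1 block at λ = -2: exp(t · [-2]) = [e^(-2t)].
  For a 1×1 block at λ = -5: exp(t · [-5]) = [e^(-5t)].

After assembling e^{tJ} and conjugating by P, we get:

e^{tB} =
  [exp(-5*t), 2*exp(-2*t) - 2*exp(-5*t)]
  [0, exp(-2*t)]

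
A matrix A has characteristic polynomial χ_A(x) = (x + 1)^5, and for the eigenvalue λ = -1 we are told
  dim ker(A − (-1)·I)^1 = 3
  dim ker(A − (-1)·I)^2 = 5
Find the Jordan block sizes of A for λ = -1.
Block sizes for λ = -1: [2, 2, 1]

From the dimensions of kernels of powers, the number of Jordan blocks of size at least j is d_j − d_{j−1} where d_j = dim ker(N^j) (with d_0 = 0). Computing the differences gives [3, 2].
The number of blocks of size exactly k is (#blocks of size ≥ k) − (#blocks of size ≥ k + 1), so the partition is: 1 block(s) of size 1, 2 block(s) of size 2.
In nonincreasing order the block sizes are [2, 2, 1].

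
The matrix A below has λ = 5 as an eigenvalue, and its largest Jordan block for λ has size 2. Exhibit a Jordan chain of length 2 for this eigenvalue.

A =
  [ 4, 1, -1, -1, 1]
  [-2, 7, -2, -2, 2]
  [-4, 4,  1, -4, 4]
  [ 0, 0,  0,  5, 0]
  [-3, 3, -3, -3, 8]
A Jordan chain for λ = 5 of length 2:
v_1 = (-1, -2, -4, 0, -3)ᵀ
v_2 = (1, 0, 0, 0, 0)ᵀ

Let N = A − (5)·I. We want v_2 with N^2 v_2 = 0 but N^1 v_2 ≠ 0; then v_{j-1} := N · v_j for j = 2, …, 2.

Pick v_2 = (1, 0, 0, 0, 0)ᵀ.
Then v_1 = N · v_2 = (-1, -2, -4, 0, -3)ᵀ.

Sanity check: (A − (5)·I) v_1 = (0, 0, 0, 0, 0)ᵀ = 0. ✓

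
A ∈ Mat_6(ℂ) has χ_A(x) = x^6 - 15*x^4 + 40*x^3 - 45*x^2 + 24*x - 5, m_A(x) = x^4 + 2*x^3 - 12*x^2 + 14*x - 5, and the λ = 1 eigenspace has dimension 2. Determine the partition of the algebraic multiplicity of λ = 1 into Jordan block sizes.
Block sizes for λ = 1: [3, 2]

Step 1 — from the characteristic polynomial, algebraic multiplicity of λ = 1 is 5. From dim ker(A − (1)·I) = 2, there are exactly 2 Jordan blocks for λ = 1.
Step 2 — from the minimal polynomial, the factor (x − 1)^3 tells us the largest block for λ = 1 has size 3.
Step 3 — with total size 5, 2 blocks, and largest block 3, the block sizes (in nonincreasing order) are [3, 2].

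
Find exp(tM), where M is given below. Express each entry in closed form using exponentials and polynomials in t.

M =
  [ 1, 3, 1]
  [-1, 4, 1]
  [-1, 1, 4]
e^{tM} =
  [-2*t*exp(3*t) + exp(3*t), -t^2*exp(3*t) + 3*t*exp(3*t), t^2*exp(3*t) + t*exp(3*t)]
  [-t*exp(3*t), -t^2*exp(3*t)/2 + t*exp(3*t) + exp(3*t), t^2*exp(3*t)/2 + t*exp(3*t)]
  [-t*exp(3*t), -t^2*exp(3*t)/2 + t*exp(3*t), t^2*exp(3*t)/2 + t*exp(3*t) + exp(3*t)]

Strategy: write M = P · J · P⁻¹ where J is a Jordan canonical form, so e^{tM} = P · e^{tJ} · P⁻¹, and e^{tJ} can be computed block-by-block.

M has Jordan form
J =
  [3, 1, 0]
  [0, 3, 1]
  [0, 0, 3]
(up to reordering of blocks).

Per-block formulas:
  For a 3×3 Jordan block J_3(3): exp(t · J_3(3)) = e^(3t)·(I + t·N + (t^2/2)·N^2), where N is the 3×3 nilpotent shift.

After assembling e^{tJ} and conjugating by P, we get:

e^{tM} =
  [-2*t*exp(3*t) + exp(3*t), -t^2*exp(3*t) + 3*t*exp(3*t), t^2*exp(3*t) + t*exp(3*t)]
  [-t*exp(3*t), -t^2*exp(3*t)/2 + t*exp(3*t) + exp(3*t), t^2*exp(3*t)/2 + t*exp(3*t)]
  [-t*exp(3*t), -t^2*exp(3*t)/2 + t*exp(3*t), t^2*exp(3*t)/2 + t*exp(3*t) + exp(3*t)]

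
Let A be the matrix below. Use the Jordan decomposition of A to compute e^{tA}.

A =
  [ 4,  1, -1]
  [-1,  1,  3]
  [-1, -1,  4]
e^{tA} =
  [t^2*exp(3*t)/2 + t*exp(3*t) + exp(3*t), t*exp(3*t), t^2*exp(3*t)/2 - t*exp(3*t)]
  [-t^2*exp(3*t) - t*exp(3*t), -2*t*exp(3*t) + exp(3*t), -t^2*exp(3*t) + 3*t*exp(3*t)]
  [-t^2*exp(3*t)/2 - t*exp(3*t), -t*exp(3*t), -t^2*exp(3*t)/2 + t*exp(3*t) + exp(3*t)]

Strategy: write A = P · J · P⁻¹ where J is a Jordan canonical form, so e^{tA} = P · e^{tJ} · P⁻¹, and e^{tJ} can be computed block-by-block.

A has Jordan form
J =
  [3, 1, 0]
  [0, 3, 1]
  [0, 0, 3]
(up to reordering of blocks).

Per-block formulas:
  For a 3×3 Jordan block J_3(3): exp(t · J_3(3)) = e^(3t)·(I + t·N + (t^2/2)·N^2), where N is the 3×3 nilpotent shift.

After assembling e^{tJ} and conjugating by P, we get:

e^{tA} =
  [t^2*exp(3*t)/2 + t*exp(3*t) + exp(3*t), t*exp(3*t), t^2*exp(3*t)/2 - t*exp(3*t)]
  [-t^2*exp(3*t) - t*exp(3*t), -2*t*exp(3*t) + exp(3*t), -t^2*exp(3*t) + 3*t*exp(3*t)]
  [-t^2*exp(3*t)/2 - t*exp(3*t), -t*exp(3*t), -t^2*exp(3*t)/2 + t*exp(3*t) + exp(3*t)]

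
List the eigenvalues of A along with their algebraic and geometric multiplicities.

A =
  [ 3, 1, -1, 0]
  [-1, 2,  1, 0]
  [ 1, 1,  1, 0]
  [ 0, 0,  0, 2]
λ = 2: alg = 4, geom = 2

Step 1 — factor the characteristic polynomial to read off the algebraic multiplicities:
  χ_A(x) = (x - 2)^4

Step 2 — compute geometric multiplicities via the rank-nullity identity g(λ) = n − rank(A − λI):
  rank(A − (2)·I) = 2, so dim ker(A − (2)·I) = n − 2 = 2

Summary:
  λ = 2: algebraic multiplicity = 4, geometric multiplicity = 2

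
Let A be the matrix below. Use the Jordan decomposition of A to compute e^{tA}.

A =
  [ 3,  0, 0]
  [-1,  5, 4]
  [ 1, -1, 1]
e^{tA} =
  [exp(3*t), 0, 0]
  [t^2*exp(3*t) - t*exp(3*t), 2*t*exp(3*t) + exp(3*t), 4*t*exp(3*t)]
  [-t^2*exp(3*t)/2 + t*exp(3*t), -t*exp(3*t), -2*t*exp(3*t) + exp(3*t)]

Strategy: write A = P · J · P⁻¹ where J is a Jordan canonical form, so e^{tA} = P · e^{tJ} · P⁻¹, and e^{tJ} can be computed block-by-block.

A has Jordan form
J =
  [3, 1, 0]
  [0, 3, 1]
  [0, 0, 3]
(up to reordering of blocks).

Per-block formulas:
  For a 3×3 Jordan block J_3(3): exp(t · J_3(3)) = e^(3t)·(I + t·N + (t^2/2)·N^2), where N is the 3×3 nilpotent shift.

After assembling e^{tJ} and conjugating by P, we get:

e^{tA} =
  [exp(3*t), 0, 0]
  [t^2*exp(3*t) - t*exp(3*t), 2*t*exp(3*t) + exp(3*t), 4*t*exp(3*t)]
  [-t^2*exp(3*t)/2 + t*exp(3*t), -t*exp(3*t), -2*t*exp(3*t) + exp(3*t)]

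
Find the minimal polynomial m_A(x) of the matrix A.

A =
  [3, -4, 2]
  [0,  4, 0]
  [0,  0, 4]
x^2 - 7*x + 12

The characteristic polynomial is χ_A(x) = (x - 4)^2*(x - 3), so the eigenvalues are known. The minimal polynomial is
  m_A(x) = Π_λ (x − λ)^{k_λ}
where k_λ is the size of the *largest* Jordan block for λ (equivalently, the smallest k with (A − λI)^k v = 0 for every generalised eigenvector v of λ).

  λ = 3: largest Jordan block has size 1, contributing (x − 3)
  λ = 4: largest Jordan block has size 1, contributing (x − 4)

So m_A(x) = (x - 4)*(x - 3) = x^2 - 7*x + 12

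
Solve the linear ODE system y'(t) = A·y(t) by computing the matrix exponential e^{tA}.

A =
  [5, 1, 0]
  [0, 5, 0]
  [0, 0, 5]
e^{tA} =
  [exp(5*t), t*exp(5*t), 0]
  [0, exp(5*t), 0]
  [0, 0, exp(5*t)]

Strategy: write A = P · J · P⁻¹ where J is a Jordan canonical form, so e^{tA} = P · e^{tJ} · P⁻¹, and e^{tJ} can be computed block-by-block.

A has Jordan form
J =
  [5, 1, 0]
  [0, 5, 0]
  [0, 0, 5]
(up to reordering of blocks).

Per-block formulas:
  For a 1×1 block at λ = 5: exp(t · [5]) = [e^(5t)].
  For a 2×2 Jordan block J_2(5): exp(t · J_2(5)) = e^(5t)·(I + t·N), where N is the 2×2 nilpotent shift.

After assembling e^{tJ} and conjugating by P, we get:

e^{tA} =
  [exp(5*t), t*exp(5*t), 0]
  [0, exp(5*t), 0]
  [0, 0, exp(5*t)]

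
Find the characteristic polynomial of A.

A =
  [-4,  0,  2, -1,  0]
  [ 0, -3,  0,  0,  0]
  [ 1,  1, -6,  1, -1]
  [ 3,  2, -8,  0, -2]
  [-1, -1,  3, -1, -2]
x^5 + 15*x^4 + 90*x^3 + 270*x^2 + 405*x + 243

Expanding det(x·I − A) (e.g. by cofactor expansion or by noting that A is similar to its Jordan form J, which has the same characteristic polynomial as A) gives
  χ_A(x) = x^5 + 15*x^4 + 90*x^3 + 270*x^2 + 405*x + 243
which factors as (x + 3)^5. The eigenvalues (with algebraic multiplicities) are λ = -3 with multiplicity 5.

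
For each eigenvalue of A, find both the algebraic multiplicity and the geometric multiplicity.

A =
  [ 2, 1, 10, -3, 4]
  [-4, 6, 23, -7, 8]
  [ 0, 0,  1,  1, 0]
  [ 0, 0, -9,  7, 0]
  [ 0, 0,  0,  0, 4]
λ = 4: alg = 5, geom = 3

Step 1 — factor the characteristic polynomial to read off the algebraic multiplicities:
  χ_A(x) = (x - 4)^5

Step 2 — compute geometric multiplicities via the rank-nullity identity g(λ) = n − rank(A − λI):
  rank(A − (4)·I) = 2, so dim ker(A − (4)·I) = n − 2 = 3

Summary:
  λ = 4: algebraic multiplicity = 5, geometric multiplicity = 3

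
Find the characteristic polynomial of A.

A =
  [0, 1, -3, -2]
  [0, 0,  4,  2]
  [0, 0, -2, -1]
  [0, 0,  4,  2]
x^4

Expanding det(x·I − A) (e.g. by cofactor expansion or by noting that A is similar to its Jordan form J, which has the same characteristic polynomial as A) gives
  χ_A(x) = x^4
which factors as x^4. The eigenvalues (with algebraic multiplicities) are λ = 0 with multiplicity 4.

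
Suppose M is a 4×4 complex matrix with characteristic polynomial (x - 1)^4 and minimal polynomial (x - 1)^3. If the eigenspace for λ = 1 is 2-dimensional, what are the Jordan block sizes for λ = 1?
Block sizes for λ = 1: [3, 1]

Step 1 — from the characteristic polynomial, algebraic multiplicity of λ = 1 is 4. From dim ker(M − (1)·I) = 2, there are exactly 2 Jordan blocks for λ = 1.
Step 2 — from the minimal polynomial, the factor (x − 1)^3 tells us the largest block for λ = 1 has size 3.
Step 3 — with total size 4, 2 blocks, and largest block 3, the block sizes (in nonincreasing order) are [3, 1].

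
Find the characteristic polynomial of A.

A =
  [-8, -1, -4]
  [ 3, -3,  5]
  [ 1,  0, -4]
x^3 + 15*x^2 + 75*x + 125

Expanding det(x·I − A) (e.g. by cofactor expansion or by noting that A is similar to its Jordan form J, which has the same characteristic polynomial as A) gives
  χ_A(x) = x^3 + 15*x^2 + 75*x + 125
which factors as (x + 5)^3. The eigenvalues (with algebraic multiplicities) are λ = -5 with multiplicity 3.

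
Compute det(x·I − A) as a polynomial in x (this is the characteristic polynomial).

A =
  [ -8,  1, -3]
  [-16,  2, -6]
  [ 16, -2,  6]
x^3

Expanding det(x·I − A) (e.g. by cofactor expansion or by noting that A is similar to its Jordan form J, which has the same characteristic polynomial as A) gives
  χ_A(x) = x^3
which factors as x^3. The eigenvalues (with algebraic multiplicities) are λ = 0 with multiplicity 3.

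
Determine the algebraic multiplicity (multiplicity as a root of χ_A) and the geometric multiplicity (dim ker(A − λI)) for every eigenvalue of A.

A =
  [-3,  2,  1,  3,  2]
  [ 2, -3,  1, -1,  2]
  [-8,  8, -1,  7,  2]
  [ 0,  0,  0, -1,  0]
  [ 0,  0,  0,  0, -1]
λ = -5: alg = 1, geom = 1; λ = -1: alg = 4, geom = 2

Step 1 — factor the characteristic polynomial to read off the algebraic multiplicities:
  χ_A(x) = (x + 1)^4*(x + 5)

Step 2 — compute geometric multiplicities via the rank-nullity identity g(λ) = n − rank(A − λI):
  rank(A − (-5)·I) = 4, so dim ker(A − (-5)·I) = n − 4 = 1
  rank(A − (-1)·I) = 3, so dim ker(A − (-1)·I) = n − 3 = 2

Summary:
  λ = -5: algebraic multiplicity = 1, geometric multiplicity = 1
  λ = -1: algebraic multiplicity = 4, geometric multiplicity = 2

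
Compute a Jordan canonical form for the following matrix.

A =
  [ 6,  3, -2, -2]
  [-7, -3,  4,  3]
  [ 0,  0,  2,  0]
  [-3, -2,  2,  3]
J_3(2) ⊕ J_1(2)

The characteristic polynomial is
  det(x·I − A) = x^4 - 8*x^3 + 24*x^2 - 32*x + 16 = (x - 2)^4

Eigenvalues and multiplicities (the geometric multiplicity of λ is n − rank(A − λI), which equals the number of Jordan blocks for λ):
  λ = 2: algebraic multiplicity = 4, geometric multiplicity = 2

Determining the block sizes for each eigenvalue:
  λ = 2: with am = 4 and gm = 2, the partition is not yet determined (e.g. several partitions of 4 into 2 parts exist). Let N = A − (2)·I. Computing rank(N^1) = 2, rank(N^2) = 1, rank(N^3) = 0; the number of blocks of size ≥ j is rank(N^{j−1}) − rank(N^j), giving [2, 1, 1]. So we have 1 block(s) of size 3, 1 block(s) of size 1 → block sizes [3, 1]

Assembling the blocks gives a Jordan form
J =
  [2, 1, 0, 0]
  [0, 2, 1, 0]
  [0, 0, 2, 0]
  [0, 0, 0, 2]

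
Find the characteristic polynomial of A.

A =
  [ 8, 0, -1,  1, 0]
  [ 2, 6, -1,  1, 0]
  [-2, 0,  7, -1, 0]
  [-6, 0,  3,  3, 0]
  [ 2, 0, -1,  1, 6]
x^5 - 30*x^4 + 360*x^3 - 2160*x^2 + 6480*x - 7776

Expanding det(x·I − A) (e.g. by cofactor expansion or by noting that A is similar to its Jordan form J, which has the same characteristic polynomial as A) gives
  χ_A(x) = x^5 - 30*x^4 + 360*x^3 - 2160*x^2 + 6480*x - 7776
which factors as (x - 6)^5. The eigenvalues (with algebraic multiplicities) are λ = 6 with multiplicity 5.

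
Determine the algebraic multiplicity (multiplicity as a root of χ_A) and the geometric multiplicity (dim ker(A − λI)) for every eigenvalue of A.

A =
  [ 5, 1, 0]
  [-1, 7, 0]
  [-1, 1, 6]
λ = 6: alg = 3, geom = 2

Step 1 — factor the characteristic polynomial to read off the algebraic multiplicities:
  χ_A(x) = (x - 6)^3

Step 2 — compute geometric multiplicities via the rank-nullity identity g(λ) = n − rank(A − λI):
  rank(A − (6)·I) = 1, so dim ker(A − (6)·I) = n − 1 = 2

Summary:
  λ = 6: algebraic multiplicity = 3, geometric multiplicity = 2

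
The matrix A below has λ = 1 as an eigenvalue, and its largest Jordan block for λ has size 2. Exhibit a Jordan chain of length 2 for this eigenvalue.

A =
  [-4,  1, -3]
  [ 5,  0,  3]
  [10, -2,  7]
A Jordan chain for λ = 1 of length 2:
v_1 = (-5, 5, 10)ᵀ
v_2 = (1, 0, 0)ᵀ

Let N = A − (1)·I. We want v_2 with N^2 v_2 = 0 but N^1 v_2 ≠ 0; then v_{j-1} := N · v_j for j = 2, …, 2.

Pick v_2 = (1, 0, 0)ᵀ.
Then v_1 = N · v_2 = (-5, 5, 10)ᵀ.

Sanity check: (A − (1)·I) v_1 = (0, 0, 0)ᵀ = 0. ✓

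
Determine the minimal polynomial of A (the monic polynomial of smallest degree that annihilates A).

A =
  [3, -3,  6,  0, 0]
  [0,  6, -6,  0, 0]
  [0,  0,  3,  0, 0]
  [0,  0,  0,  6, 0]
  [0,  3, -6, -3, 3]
x^2 - 9*x + 18

The characteristic polynomial is χ_A(x) = (x - 6)^2*(x - 3)^3, so the eigenvalues are known. The minimal polynomial is
  m_A(x) = Π_λ (x − λ)^{k_λ}
where k_λ is the size of the *largest* Jordan block for λ (equivalently, the smallest k with (A − λI)^k v = 0 for every generalised eigenvector v of λ).

  λ = 3: largest Jordan block has size 1, contributing (x − 3)
  λ = 6: largest Jordan block has size 1, contributing (x − 6)

So m_A(x) = (x - 6)*(x - 3) = x^2 - 9*x + 18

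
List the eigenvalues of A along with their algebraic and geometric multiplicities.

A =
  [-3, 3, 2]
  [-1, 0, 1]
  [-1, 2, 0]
λ = -1: alg = 3, geom = 1

Step 1 — factor the characteristic polynomial to read off the algebraic multiplicities:
  χ_A(x) = (x + 1)^3

Step 2 — compute geometric multiplicities via the rank-nullity identity g(λ) = n − rank(A − λI):
  rank(A − (-1)·I) = 2, so dim ker(A − (-1)·I) = n − 2 = 1

Summary:
  λ = -1: algebraic multiplicity = 3, geometric multiplicity = 1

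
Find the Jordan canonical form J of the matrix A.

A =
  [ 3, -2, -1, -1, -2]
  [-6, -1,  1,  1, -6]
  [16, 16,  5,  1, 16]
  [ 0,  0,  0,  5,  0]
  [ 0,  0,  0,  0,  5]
J_1(-3) ⊕ J_3(5) ⊕ J_1(5)

The characteristic polynomial is
  det(x·I − A) = x^5 - 17*x^4 + 90*x^3 - 50*x^2 - 875*x + 1875 = (x - 5)^4*(x + 3)

Eigenvalues and multiplicities (the geometric multiplicity of λ is n − rank(A − λI), which equals the number of Jordan blocks for λ):
  λ = -3: algebraic multiplicity = 1, geometric multiplicity = 1
  λ = 5: algebraic multiplicity = 4, geometric multiplicity = 2

Determining the block sizes for each eigenvalue:
  λ = -3: one block (gm = 1), so the single block has size am = 1 → block sizes [1]
  λ = 5: with am = 4 and gm = 2, the partition is not yet determined (e.g. several partitions of 4 into 2 parts exist). Let N = A − (5)·I. Computing rank(N^1) = 3, rank(N^2) = 2, rank(N^3) = 1; the number of blocks of size ≥ j is rank(N^{j−1}) − rank(N^j), giving [2, 1, 1]. So we have 1 block(s) of size 3, 1 block(s) of size 1 → block sizes [3, 1]

Assembling the blocks gives a Jordan form
J =
  [-3, 0, 0, 0, 0]
  [ 0, 5, 1, 0, 0]
  [ 0, 0, 5, 1, 0]
  [ 0, 0, 0, 5, 0]
  [ 0, 0, 0, 0, 5]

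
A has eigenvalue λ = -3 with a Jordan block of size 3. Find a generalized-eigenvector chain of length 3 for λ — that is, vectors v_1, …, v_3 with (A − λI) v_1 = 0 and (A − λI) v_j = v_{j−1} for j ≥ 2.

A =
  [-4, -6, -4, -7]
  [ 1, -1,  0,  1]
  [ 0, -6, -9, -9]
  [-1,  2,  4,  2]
A Jordan chain for λ = -3 of length 3:
v_1 = (2, 0, 3, -2)ᵀ
v_2 = (-1, 1, 0, -1)ᵀ
v_3 = (1, 0, 0, 0)ᵀ

Let N = A − (-3)·I. We want v_3 with N^3 v_3 = 0 but N^2 v_3 ≠ 0; then v_{j-1} := N · v_j for j = 3, …, 2.

Pick v_3 = (1, 0, 0, 0)ᵀ.
Then v_2 = N · v_3 = (-1, 1, 0, -1)ᵀ.
Then v_1 = N · v_2 = (2, 0, 3, -2)ᵀ.

Sanity check: (A − (-3)·I) v_1 = (0, 0, 0, 0)ᵀ = 0. ✓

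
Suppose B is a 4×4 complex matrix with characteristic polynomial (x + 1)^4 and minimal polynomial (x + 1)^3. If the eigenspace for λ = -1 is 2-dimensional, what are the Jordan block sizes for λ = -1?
Block sizes for λ = -1: [3, 1]

Step 1 — from the characteristic polynomial, algebraic multiplicity of λ = -1 is 4. From dim ker(B − (-1)·I) = 2, there are exactly 2 Jordan blocks for λ = -1.
Step 2 — from the minimal polynomial, the factor (x + 1)^3 tells us the largest block for λ = -1 has size 3.
Step 3 — with total size 4, 2 blocks, and largest block 3, the block sizes (in nonincreasing order) are [3, 1].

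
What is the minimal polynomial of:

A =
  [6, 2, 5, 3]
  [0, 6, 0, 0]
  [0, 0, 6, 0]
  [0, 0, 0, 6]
x^2 - 12*x + 36

The characteristic polynomial is χ_A(x) = (x - 6)^4, so the eigenvalues are known. The minimal polynomial is
  m_A(x) = Π_λ (x − λ)^{k_λ}
where k_λ is the size of the *largest* Jordan block for λ (equivalently, the smallest k with (A − λI)^k v = 0 for every generalised eigenvector v of λ).

  λ = 6: largest Jordan block has size 2, contributing (x − 6)^2

So m_A(x) = (x - 6)^2 = x^2 - 12*x + 36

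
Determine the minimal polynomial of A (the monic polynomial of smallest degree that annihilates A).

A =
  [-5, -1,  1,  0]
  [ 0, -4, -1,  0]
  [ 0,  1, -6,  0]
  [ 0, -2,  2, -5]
x^2 + 10*x + 25

The characteristic polynomial is χ_A(x) = (x + 5)^4, so the eigenvalues are known. The minimal polynomial is
  m_A(x) = Π_λ (x − λ)^{k_λ}
where k_λ is the size of the *largest* Jordan block for λ (equivalently, the smallest k with (A − λI)^k v = 0 for every generalised eigenvector v of λ).

  λ = -5: largest Jordan block has size 2, contributing (x + 5)^2

So m_A(x) = (x + 5)^2 = x^2 + 10*x + 25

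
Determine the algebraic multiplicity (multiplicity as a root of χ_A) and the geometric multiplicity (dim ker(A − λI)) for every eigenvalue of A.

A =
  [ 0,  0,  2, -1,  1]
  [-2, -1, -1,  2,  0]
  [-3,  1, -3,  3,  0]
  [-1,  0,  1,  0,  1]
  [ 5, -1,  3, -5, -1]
λ = -1: alg = 5, geom = 2

Step 1 — factor the characteristic polynomial to read off the algebraic multiplicities:
  χ_A(x) = (x + 1)^5

Step 2 — compute geometric multiplicities via the rank-nullity identity g(λ) = n − rank(A − λI):
  rank(A − (-1)·I) = 3, so dim ker(A − (-1)·I) = n − 3 = 2

Summary:
  λ = -1: algebraic multiplicity = 5, geometric multiplicity = 2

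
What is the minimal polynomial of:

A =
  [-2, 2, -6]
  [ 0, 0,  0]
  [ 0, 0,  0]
x^2 + 2*x

The characteristic polynomial is χ_A(x) = x^2*(x + 2), so the eigenvalues are known. The minimal polynomial is
  m_A(x) = Π_λ (x − λ)^{k_λ}
where k_λ is the size of the *largest* Jordan block for λ (equivalently, the smallest k with (A − λI)^k v = 0 for every generalised eigenvector v of λ).

  λ = -2: largest Jordan block has size 1, contributing (x + 2)
  λ = 0: largest Jordan block has size 1, contributing (x − 0)

So m_A(x) = x*(x + 2) = x^2 + 2*x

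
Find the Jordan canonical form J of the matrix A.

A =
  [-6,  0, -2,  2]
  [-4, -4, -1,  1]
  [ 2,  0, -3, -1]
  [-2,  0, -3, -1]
J_2(-4) ⊕ J_1(-4) ⊕ J_1(-2)

The characteristic polynomial is
  det(x·I − A) = x^4 + 14*x^3 + 72*x^2 + 160*x + 128 = (x + 2)*(x + 4)^3

Eigenvalues and multiplicities (the geometric multiplicity of λ is n − rank(A − λI), which equals the number of Jordan blocks for λ):
  λ = -4: algebraic multiplicity = 3, geometric multiplicity = 2
  λ = -2: algebraic multiplicity = 1, geometric multiplicity = 1

Determining the block sizes for each eigenvalue:
  λ = -4: 2 blocks summing to 3 forces exactly one block of size 2 and the rest size 1 → block sizes [2, 1]
  λ = -2: one block (gm = 1), so the single block has size am = 1 → block sizes [1]

Assembling the blocks gives a Jordan form
J =
  [-4,  1,  0,  0]
  [ 0, -4,  0,  0]
  [ 0,  0, -4,  0]
  [ 0,  0,  0, -2]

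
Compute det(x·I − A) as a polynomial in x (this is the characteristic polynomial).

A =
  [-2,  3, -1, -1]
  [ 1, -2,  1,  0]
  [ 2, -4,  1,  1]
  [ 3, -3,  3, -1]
x^4 + 4*x^3 + 6*x^2 + 4*x + 1

Expanding det(x·I − A) (e.g. by cofactor expansion or by noting that A is similar to its Jordan form J, which has the same characteristic polynomial as A) gives
  χ_A(x) = x^4 + 4*x^3 + 6*x^2 + 4*x + 1
which factors as (x + 1)^4. The eigenvalues (with algebraic multiplicities) are λ = -1 with multiplicity 4.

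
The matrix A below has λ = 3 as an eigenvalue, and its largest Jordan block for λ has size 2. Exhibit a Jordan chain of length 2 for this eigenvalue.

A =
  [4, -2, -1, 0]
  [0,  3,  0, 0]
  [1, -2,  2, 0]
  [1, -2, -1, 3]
A Jordan chain for λ = 3 of length 2:
v_1 = (1, 0, 1, 1)ᵀ
v_2 = (1, 0, 0, 0)ᵀ

Let N = A − (3)·I. We want v_2 with N^2 v_2 = 0 but N^1 v_2 ≠ 0; then v_{j-1} := N · v_j for j = 2, …, 2.

Pick v_2 = (1, 0, 0, 0)ᵀ.
Then v_1 = N · v_2 = (1, 0, 1, 1)ᵀ.

Sanity check: (A − (3)·I) v_1 = (0, 0, 0, 0)ᵀ = 0. ✓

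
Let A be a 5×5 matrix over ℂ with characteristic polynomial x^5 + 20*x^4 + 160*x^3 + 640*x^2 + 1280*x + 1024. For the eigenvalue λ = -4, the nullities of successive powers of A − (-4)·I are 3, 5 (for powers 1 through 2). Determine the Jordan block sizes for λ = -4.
Block sizes for λ = -4: [2, 2, 1]

From the dimensions of kernels of powers, the number of Jordan blocks of size at least j is d_j − d_{j−1} where d_j = dim ker(N^j) (with d_0 = 0). Computing the differences gives [3, 2].
The number of blocks of size exactly k is (#blocks of size ≥ k) − (#blocks of size ≥ k + 1), so the partition is: 1 block(s) of size 1, 2 block(s) of size 2.
In nonincreasing order the block sizes are [2, 2, 1].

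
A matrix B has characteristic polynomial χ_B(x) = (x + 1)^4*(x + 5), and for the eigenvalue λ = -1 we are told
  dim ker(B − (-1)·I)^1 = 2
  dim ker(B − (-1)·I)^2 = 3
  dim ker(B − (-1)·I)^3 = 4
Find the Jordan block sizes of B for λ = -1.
Block sizes for λ = -1: [3, 1]

From the dimensions of kernels of powers, the number of Jordan blocks of size at least j is d_j − d_{j−1} where d_j = dim ker(N^j) (with d_0 = 0). Computing the differences gives [2, 1, 1].
The number of blocks of size exactly k is (#blocks of size ≥ k) − (#blocks of size ≥ k + 1), so the partition is: 1 block(s) of size 1, 1 block(s) of size 3.
In nonincreasing order the block sizes are [3, 1].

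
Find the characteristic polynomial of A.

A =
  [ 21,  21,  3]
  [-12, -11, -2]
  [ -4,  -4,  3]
x^3 - 13*x^2 + 55*x - 75

Expanding det(x·I − A) (e.g. by cofactor expansion or by noting that A is similar to its Jordan form J, which has the same characteristic polynomial as A) gives
  χ_A(x) = x^3 - 13*x^2 + 55*x - 75
which factors as (x - 5)^2*(x - 3). The eigenvalues (with algebraic multiplicities) are λ = 3 with multiplicity 1, λ = 5 with multiplicity 2.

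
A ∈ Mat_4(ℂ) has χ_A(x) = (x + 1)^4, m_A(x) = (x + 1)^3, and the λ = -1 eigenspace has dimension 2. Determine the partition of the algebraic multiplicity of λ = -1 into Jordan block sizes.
Block sizes for λ = -1: [3, 1]

Step 1 — from the characteristic polynomial, algebraic multiplicity of λ = -1 is 4. From dim ker(A − (-1)·I) = 2, there are exactly 2 Jordan blocks for λ = -1.
Step 2 — from the minimal polynomial, the factor (x + 1)^3 tells us the largest block for λ = -1 has size 3.
Step 3 — with total size 4, 2 blocks, and largest block 3, the block sizes (in nonincreasing order) are [3, 1].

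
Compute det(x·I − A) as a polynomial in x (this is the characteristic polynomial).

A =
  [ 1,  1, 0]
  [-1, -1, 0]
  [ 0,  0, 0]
x^3

Expanding det(x·I − A) (e.g. by cofactor expansion or by noting that A is similar to its Jordan form J, which has the same characteristic polynomial as A) gives
  χ_A(x) = x^3
which factors as x^3. The eigenvalues (with algebraic multiplicities) are λ = 0 with multiplicity 3.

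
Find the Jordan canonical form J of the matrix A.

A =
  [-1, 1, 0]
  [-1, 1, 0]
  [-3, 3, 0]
J_2(0) ⊕ J_1(0)

The characteristic polynomial is
  det(x·I − A) = x^3

Eigenvalues and multiplicities (the geometric multiplicity of λ is n − rank(A − λI), which equals the number of Jordan blocks for λ):
  λ = 0: algebraic multiplicity = 3, geometric multiplicity = 2

Determining the block sizes for each eigenvalue:
  λ = 0: 2 blocks summing to 3 forces exactly one block of size 2 and the rest size 1 → block sizes [2, 1]

Assembling the blocks gives a Jordan form
J =
  [0, 1, 0]
  [0, 0, 0]
  [0, 0, 0]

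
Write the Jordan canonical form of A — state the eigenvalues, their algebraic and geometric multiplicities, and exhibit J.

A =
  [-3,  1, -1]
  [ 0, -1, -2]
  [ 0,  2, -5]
J_2(-3) ⊕ J_1(-3)

The characteristic polynomial is
  det(x·I − A) = x^3 + 9*x^2 + 27*x + 27 = (x + 3)^3

Eigenvalues and multiplicities (the geometric multiplicity of λ is n − rank(A − λI), which equals the number of Jordan blocks for λ):
  λ = -3: algebraic multiplicity = 3, geometric multiplicity = 2

Determining the block sizes for each eigenvalue:
  λ = -3: 2 blocks summing to 3 forces exactly one block of size 2 and the rest size 1 → block sizes [2, 1]

Assembling the blocks gives a Jordan form
J =
  [-3,  1,  0]
  [ 0, -3,  0]
  [ 0,  0, -3]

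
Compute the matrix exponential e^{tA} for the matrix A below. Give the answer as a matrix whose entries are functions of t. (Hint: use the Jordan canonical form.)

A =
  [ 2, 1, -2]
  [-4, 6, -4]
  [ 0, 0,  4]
e^{tA} =
  [-2*t*exp(4*t) + exp(4*t), t*exp(4*t), -2*t*exp(4*t)]
  [-4*t*exp(4*t), 2*t*exp(4*t) + exp(4*t), -4*t*exp(4*t)]
  [0, 0, exp(4*t)]

Strategy: write A = P · J · P⁻¹ where J is a Jordan canonical form, so e^{tA} = P · e^{tJ} · P⁻¹, and e^{tJ} can be computed block-by-block.

A has Jordan form
J =
  [4, 1, 0]
  [0, 4, 0]
  [0, 0, 4]
(up to reordering of blocks).

Per-block formulas:
  For a 1×1 block at λ = 4: exp(t · [4]) = [e^(4t)].
  For a 2×2 Jordan block J_2(4): exp(t · J_2(4)) = e^(4t)·(I + t·N), where N is the 2×2 nilpotent shift.

After assembling e^{tJ} and conjugating by P, we get:

e^{tA} =
  [-2*t*exp(4*t) + exp(4*t), t*exp(4*t), -2*t*exp(4*t)]
  [-4*t*exp(4*t), 2*t*exp(4*t) + exp(4*t), -4*t*exp(4*t)]
  [0, 0, exp(4*t)]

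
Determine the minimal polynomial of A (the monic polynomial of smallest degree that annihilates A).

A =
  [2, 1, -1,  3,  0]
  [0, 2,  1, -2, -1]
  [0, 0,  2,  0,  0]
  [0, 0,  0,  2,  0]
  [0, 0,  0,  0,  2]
x^3 - 6*x^2 + 12*x - 8

The characteristic polynomial is χ_A(x) = (x - 2)^5, so the eigenvalues are known. The minimal polynomial is
  m_A(x) = Π_λ (x − λ)^{k_λ}
where k_λ is the size of the *largest* Jordan block for λ (equivalently, the smallest k with (A − λI)^k v = 0 for every generalised eigenvector v of λ).

  λ = 2: largest Jordan block has size 3, contributing (x − 2)^3

So m_A(x) = (x - 2)^3 = x^3 - 6*x^2 + 12*x - 8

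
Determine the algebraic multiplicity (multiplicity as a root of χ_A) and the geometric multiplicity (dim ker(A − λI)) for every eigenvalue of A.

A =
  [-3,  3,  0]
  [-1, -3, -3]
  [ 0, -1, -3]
λ = -3: alg = 3, geom = 1

Step 1 — factor the characteristic polynomial to read off the algebraic multiplicities:
  χ_A(x) = (x + 3)^3

Step 2 — compute geometric multiplicities via the rank-nullity identity g(λ) = n − rank(A − λI):
  rank(A − (-3)·I) = 2, so dim ker(A − (-3)·I) = n − 2 = 1

Summary:
  λ = -3: algebraic multiplicity = 3, geometric multiplicity = 1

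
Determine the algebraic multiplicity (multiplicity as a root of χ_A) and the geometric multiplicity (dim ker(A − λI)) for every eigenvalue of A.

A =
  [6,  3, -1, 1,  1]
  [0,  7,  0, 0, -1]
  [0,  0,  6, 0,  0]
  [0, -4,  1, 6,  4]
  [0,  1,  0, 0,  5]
λ = 6: alg = 5, geom = 2

Step 1 — factor the characteristic polynomial to read off the algebraic multiplicities:
  χ_A(x) = (x - 6)^5

Step 2 — compute geometric multiplicities via the rank-nullity identity g(λ) = n − rank(A − λI):
  rank(A − (6)·I) = 3, so dim ker(A − (6)·I) = n − 3 = 2

Summary:
  λ = 6: algebraic multiplicity = 5, geometric multiplicity = 2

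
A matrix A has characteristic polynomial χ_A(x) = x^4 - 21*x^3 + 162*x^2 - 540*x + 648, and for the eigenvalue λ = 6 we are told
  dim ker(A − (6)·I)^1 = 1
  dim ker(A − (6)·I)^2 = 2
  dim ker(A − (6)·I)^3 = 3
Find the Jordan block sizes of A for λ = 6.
Block sizes for λ = 6: [3]

From the dimensions of kernels of powers, the number of Jordan blocks of size at least j is d_j − d_{j−1} where d_j = dim ker(N^j) (with d_0 = 0). Computing the differences gives [1, 1, 1].
The number of blocks of size exactly k is (#blocks of size ≥ k) − (#blocks of size ≥ k + 1), so the partition is: 1 block(s) of size 3.
In nonincreasing order the block sizes are [3].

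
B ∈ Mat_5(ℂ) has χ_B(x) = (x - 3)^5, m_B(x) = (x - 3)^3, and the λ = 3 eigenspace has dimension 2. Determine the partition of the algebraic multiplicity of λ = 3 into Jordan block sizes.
Block sizes for λ = 3: [3, 2]

Step 1 — from the characteristic polynomial, algebraic multiplicity of λ = 3 is 5. From dim ker(B − (3)·I) = 2, there are exactly 2 Jordan blocks for λ = 3.
Step 2 — from the minimal polynomial, the factor (x − 3)^3 tells us the largest block for λ = 3 has size 3.
Step 3 — with total size 5, 2 blocks, and largest block 3, the block sizes (in nonincreasing order) are [3, 2].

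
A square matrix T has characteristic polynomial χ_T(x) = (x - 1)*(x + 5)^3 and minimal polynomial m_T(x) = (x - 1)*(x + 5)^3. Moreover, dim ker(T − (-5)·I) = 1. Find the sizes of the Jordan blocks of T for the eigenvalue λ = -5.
Block sizes for λ = -5: [3]

Step 1 — from the characteristic polynomial, algebraic multiplicity of λ = -5 is 3. From dim ker(T − (-5)·I) = 1, there are exactly 1 Jordan blocks for λ = -5.
Step 2 — from the minimal polynomial, the factor (x + 5)^3 tells us the largest block for λ = -5 has size 3.
Step 3 — with total size 3, 1 blocks, and largest block 3, the block sizes (in nonincreasing order) are [3].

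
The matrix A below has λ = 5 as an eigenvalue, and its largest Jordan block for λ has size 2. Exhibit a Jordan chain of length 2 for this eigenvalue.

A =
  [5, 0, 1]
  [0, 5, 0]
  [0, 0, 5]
A Jordan chain for λ = 5 of length 2:
v_1 = (1, 0, 0)ᵀ
v_2 = (0, 0, 1)ᵀ

Let N = A − (5)·I. We want v_2 with N^2 v_2 = 0 but N^1 v_2 ≠ 0; then v_{j-1} := N · v_j for j = 2, …, 2.

Pick v_2 = (0, 0, 1)ᵀ.
Then v_1 = N · v_2 = (1, 0, 0)ᵀ.

Sanity check: (A − (5)·I) v_1 = (0, 0, 0)ᵀ = 0. ✓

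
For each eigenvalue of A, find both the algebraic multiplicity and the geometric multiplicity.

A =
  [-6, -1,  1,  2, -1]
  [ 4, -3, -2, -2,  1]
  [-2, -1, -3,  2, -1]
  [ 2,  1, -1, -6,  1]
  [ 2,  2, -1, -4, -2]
λ = -4: alg = 5, geom = 3

Step 1 — factor the characteristic polynomial to read off the algebraic multiplicities:
  χ_A(x) = (x + 4)^5

Step 2 — compute geometric multiplicities via the rank-nullity identity g(λ) = n − rank(A − λI):
  rank(A − (-4)·I) = 2, so dim ker(A − (-4)·I) = n − 2 = 3

Summary:
  λ = -4: algebraic multiplicity = 5, geometric multiplicity = 3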